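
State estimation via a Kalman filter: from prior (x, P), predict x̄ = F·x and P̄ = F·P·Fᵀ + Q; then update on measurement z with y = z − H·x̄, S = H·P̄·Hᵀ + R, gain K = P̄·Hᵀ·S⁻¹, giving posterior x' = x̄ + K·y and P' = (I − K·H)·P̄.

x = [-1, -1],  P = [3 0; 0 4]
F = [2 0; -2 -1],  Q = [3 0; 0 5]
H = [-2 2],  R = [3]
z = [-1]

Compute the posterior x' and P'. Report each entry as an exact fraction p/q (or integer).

x' = [4/9, 1/81]
P' = [3 8/3; 8/3 83/27]

x̄ = F·x = [-2, 3]
P̄ = F·P·Fᵀ + Q = [15 -12; -12 21]
y = z − H·x̄ = [-11]
S = H·P̄·Hᵀ + R = [243]
K = P̄·Hᵀ·S⁻¹ = [-2/9; 22/81]
x' = x̄ + K·y = [4/9, 1/81]
P' = (I − K·H)·P̄ = [3 8/3; 8/3 83/27]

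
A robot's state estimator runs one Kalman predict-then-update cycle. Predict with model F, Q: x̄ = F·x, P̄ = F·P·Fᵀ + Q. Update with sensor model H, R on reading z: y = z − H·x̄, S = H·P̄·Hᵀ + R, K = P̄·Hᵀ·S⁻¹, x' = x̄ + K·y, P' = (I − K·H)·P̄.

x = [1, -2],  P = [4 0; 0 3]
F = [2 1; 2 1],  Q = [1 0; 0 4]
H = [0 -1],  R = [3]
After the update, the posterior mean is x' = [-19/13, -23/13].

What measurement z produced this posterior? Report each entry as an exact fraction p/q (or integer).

x̄ = F·x = [0, 0]
P̄ = F·P·Fᵀ + Q = [20 19; 19 23]
S = H·P̄·Hᵀ + R = [26]
K = P̄·Hᵀ·S⁻¹ = [-19/26; -23/26]
x' − x̄ = [-19/13, -23/13] = K·y
y = (KᵀK)⁻¹·Kᵀ·(x' − x̄) = [2]
z = y + H·x̄ = [2] + [0] = [2]

z = [2]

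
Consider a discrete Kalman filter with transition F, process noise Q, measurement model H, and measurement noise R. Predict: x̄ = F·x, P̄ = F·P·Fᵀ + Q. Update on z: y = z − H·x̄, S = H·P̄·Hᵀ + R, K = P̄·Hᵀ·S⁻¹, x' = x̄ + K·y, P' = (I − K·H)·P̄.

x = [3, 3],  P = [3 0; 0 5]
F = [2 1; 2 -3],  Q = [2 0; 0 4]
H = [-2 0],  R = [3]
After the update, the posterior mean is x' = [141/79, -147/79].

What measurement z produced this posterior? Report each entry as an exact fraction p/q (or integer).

z = [-3]

x̄ = F·x = [9, -3]
P̄ = F·P·Fᵀ + Q = [19 -3; -3 61]
S = H·P̄·Hᵀ + R = [79]
K = P̄·Hᵀ·S⁻¹ = [-38/79; 6/79]
x' − x̄ = [-570/79, 90/79] = K·y
y = (KᵀK)⁻¹·Kᵀ·(x' − x̄) = [15]
z = y + H·x̄ = [15] + [-18] = [-3]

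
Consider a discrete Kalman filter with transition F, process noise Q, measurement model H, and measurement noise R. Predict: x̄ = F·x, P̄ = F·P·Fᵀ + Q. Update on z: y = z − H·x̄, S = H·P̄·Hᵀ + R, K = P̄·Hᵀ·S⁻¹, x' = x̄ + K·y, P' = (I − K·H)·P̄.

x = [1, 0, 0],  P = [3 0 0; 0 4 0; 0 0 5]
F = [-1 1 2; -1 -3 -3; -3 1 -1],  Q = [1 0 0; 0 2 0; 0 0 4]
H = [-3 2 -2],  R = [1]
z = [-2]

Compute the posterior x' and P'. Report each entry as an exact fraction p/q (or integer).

x' = [347/1165, -710/233, -582/233]
P' = [4396/1165 -183/233 -1485/233; -183/233 5993/233 6241/233; -1485/233 6241/233 8475/233]

x̄ = F·x = [-1, -1, -3]
P̄ = F·P·Fᵀ + Q = [28 -39 3; -39 86 12; 3 12 40]
y = z − H·x̄ = [-9]
S = H·P̄·Hᵀ + R = [1165]
K = P̄·Hᵀ·S⁻¹ = [-168/1165; 53/233; -13/233]
x' = x̄ + K·y = [347/1165, -710/233, -582/233]
P' = (I − K·H)·P̄ = [4396/1165 -183/233 -1485/233; -183/233 5993/233 6241/233; -1485/233 6241/233 8475/233]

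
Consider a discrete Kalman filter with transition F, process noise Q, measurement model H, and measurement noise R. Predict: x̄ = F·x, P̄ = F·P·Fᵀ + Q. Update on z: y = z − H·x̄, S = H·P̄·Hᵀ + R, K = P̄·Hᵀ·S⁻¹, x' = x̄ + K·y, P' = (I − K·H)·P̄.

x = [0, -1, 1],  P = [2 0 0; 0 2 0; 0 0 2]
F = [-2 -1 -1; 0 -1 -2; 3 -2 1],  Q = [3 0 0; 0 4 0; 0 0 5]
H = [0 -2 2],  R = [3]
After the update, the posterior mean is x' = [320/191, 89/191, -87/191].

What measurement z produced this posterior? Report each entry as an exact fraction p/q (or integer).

z = [-2]

x̄ = F·x = [0, -1, 3]
P̄ = F·P·Fᵀ + Q = [15 6 -10; 6 14 0; -10 0 33]
S = H·P̄·Hᵀ + R = [191]
K = P̄·Hᵀ·S⁻¹ = [-32/191; -28/191; 66/191]
x' − x̄ = [320/191, 280/191, -660/191] = K·y
y = (KᵀK)⁻¹·Kᵀ·(x' − x̄) = [-10]
z = y + H·x̄ = [-10] + [8] = [-2]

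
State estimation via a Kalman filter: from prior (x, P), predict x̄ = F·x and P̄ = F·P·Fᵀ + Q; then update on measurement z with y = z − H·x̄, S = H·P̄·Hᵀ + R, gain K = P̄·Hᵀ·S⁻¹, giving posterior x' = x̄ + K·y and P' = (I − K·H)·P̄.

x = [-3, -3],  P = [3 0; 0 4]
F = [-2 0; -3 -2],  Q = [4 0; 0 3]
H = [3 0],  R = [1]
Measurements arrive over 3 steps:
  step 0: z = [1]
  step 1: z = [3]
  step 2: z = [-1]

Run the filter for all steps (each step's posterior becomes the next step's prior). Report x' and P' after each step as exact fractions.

step 0: x' = [54/145, 1257/145], P' = [16/145 18/145; 18/145 3754/145]
step 1: x' = [5688/5941, -107004/5941], P' = [644/5941 168/5941; 168/5941 646063/5941]
step 2: x' = [-90396/243001, 8120040/243001], P' = [26340/243001 4536/243001; 4536/243001 106719403/243001]

step 0: x̄ = F·x = [6, 15]
step 0: P̄ = F·P·Fᵀ + Q = [16 18; 18 46]
step 0: y = z − H·x̄ = [-17]
step 0: S = H·P̄·Hᵀ + R = [145]
step 0: K = P̄·Hᵀ·S⁻¹ = [48/145; 54/145]
step 0: x' = x̄ + K·y = [54/145, 1257/145]
step 0: P' = (I − K·H)·P̄ = [16/145 18/145; 18/145 3754/145]
step 1: x̄ = F·x = [-108/145, -2676/145]
step 1: P̄ = F·P·Fᵀ + Q = [644/145 168/145; 168/145 15811/145]
step 1: y = z − H·x̄ = [759/145]
step 1: S = H·P̄·Hᵀ + R = [5941/145]
step 1: K = P̄·Hᵀ·S⁻¹ = [1932/5941; 504/5941]
step 1: x' = x̄ + K·y = [5688/5941, -107004/5941]
step 1: P' = (I − K·H)·P̄ = [644/5941 168/5941; 168/5941 646063/5941]
step 2: x̄ = F·x = [-11376/5941, 196944/5941]
step 2: P̄ = F·P·Fᵀ + Q = [26340/5941 4536/5941; 4536/5941 2609887/5941]
step 2: y = z − H·x̄ = [28187/5941]
step 2: S = H·P̄·Hᵀ + R = [243001/5941]
step 2: K = P̄·Hᵀ·S⁻¹ = [79020/243001; 13608/243001]
step 2: x' = x̄ + K·y = [-90396/243001, 8120040/243001]
step 2: P' = (I − K·H)·P̄ = [26340/243001 4536/243001; 4536/243001 106719403/243001]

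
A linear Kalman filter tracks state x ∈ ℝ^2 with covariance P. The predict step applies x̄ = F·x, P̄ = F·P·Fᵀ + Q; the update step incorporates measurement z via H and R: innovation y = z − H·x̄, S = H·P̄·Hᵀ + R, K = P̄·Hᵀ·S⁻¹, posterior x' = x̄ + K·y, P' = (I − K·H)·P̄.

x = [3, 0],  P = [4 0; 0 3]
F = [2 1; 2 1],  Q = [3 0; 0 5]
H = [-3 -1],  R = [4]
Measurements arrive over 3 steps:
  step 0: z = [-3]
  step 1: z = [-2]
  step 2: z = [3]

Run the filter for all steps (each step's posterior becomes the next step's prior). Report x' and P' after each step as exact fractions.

step 0: x' = [3/4, 339/340], P' = [3/4 -5/4; -5/4 1599/340]
step 1: x' = [1/2, 1521/1684], P' = [3/4 -5/4; -5/4 7659/1684]
step 2: x' = [-3/4, -199/1010], P' = [3/4 -5/4; -5/4 4587/1010]

step 0: x̄ = F·x = [6, 6]
step 0: P̄ = F·P·Fᵀ + Q = [22 19; 19 24]
step 0: y = z − H·x̄ = [21]
step 0: S = H·P̄·Hᵀ + R = [340]
step 0: K = P̄·Hᵀ·S⁻¹ = [-1/4; -81/340]
step 0: x' = x̄ + K·y = [3/4, 339/340]
step 0: P' = (I − K·H)·P̄ = [3/4 -5/4; -5/4 1599/340]
step 1: x̄ = F·x = [849/340, 849/340]
step 1: P̄ = F·P·Fᵀ + Q = [1939/340 919/340; 919/340 2619/340]
step 1: y = z − H·x̄ = [679/85]
step 1: S = H·P̄·Hᵀ + R = [6736/85]
step 1: K = P̄·Hᵀ·S⁻¹ = [-1/4; -84/421]
step 1: x' = x̄ + K·y = [1/2, 1521/1684]
step 1: P' = (I − K·H)·P̄ = [3/4 -5/4; -5/4 7659/1684]
step 2: x̄ = F·x = [3205/1684, 3205/1684]
step 2: P̄ = F·P·Fᵀ + Q = [9343/1684 4291/1684; 4291/1684 12711/1684]
step 2: y = z − H·x̄ = [4468/421]
step 2: S = H·P̄·Hᵀ + R = [32320/421]
step 2: K = P̄·Hᵀ·S⁻¹ = [-1/4; -1599/8080]
step 2: x' = x̄ + K·y = [-3/4, -199/1010]
step 2: P' = (I − K·H)·P̄ = [3/4 -5/4; -5/4 4587/1010]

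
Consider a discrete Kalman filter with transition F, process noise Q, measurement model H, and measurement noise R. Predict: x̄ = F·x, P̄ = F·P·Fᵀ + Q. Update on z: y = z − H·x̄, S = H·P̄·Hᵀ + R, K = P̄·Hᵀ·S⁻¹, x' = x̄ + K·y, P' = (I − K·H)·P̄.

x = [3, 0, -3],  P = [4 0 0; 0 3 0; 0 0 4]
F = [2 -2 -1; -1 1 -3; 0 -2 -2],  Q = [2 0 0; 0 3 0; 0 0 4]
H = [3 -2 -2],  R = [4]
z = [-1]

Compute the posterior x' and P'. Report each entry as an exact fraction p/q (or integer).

x̄ = F·x = [9, 6, 6]
P̄ = F·P·Fᵀ + Q = [34 -2 20; -2 46 18; 20 18 32]
y = z − H·x̄ = [-4]
S = H·P̄·Hᵀ + R = [550]
K = P̄·Hᵀ·S⁻¹ = [3/25; -67/275; -4/55]
x' = x̄ + K·y = [213/25, 1918/275, 346/55]
P' = (I − K·H)·P̄ = [652/25 352/25 124/5; 352/25 3672/275 454/55; 124/5 454/55 320/11]

x' = [213/25, 1918/275, 346/55]
P' = [652/25 352/25 124/5; 352/25 3672/275 454/55; 124/5 454/55 320/11]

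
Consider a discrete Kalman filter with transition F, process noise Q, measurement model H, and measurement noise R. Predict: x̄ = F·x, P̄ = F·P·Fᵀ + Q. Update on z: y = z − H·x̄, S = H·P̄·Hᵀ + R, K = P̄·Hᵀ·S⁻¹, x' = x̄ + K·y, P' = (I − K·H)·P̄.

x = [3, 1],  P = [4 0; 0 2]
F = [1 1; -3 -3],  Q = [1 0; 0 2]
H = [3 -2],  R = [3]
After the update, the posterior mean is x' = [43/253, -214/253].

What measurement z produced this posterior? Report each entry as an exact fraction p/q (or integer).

x̄ = F·x = [4, -12]
P̄ = F·P·Fᵀ + Q = [7 -18; -18 56]
S = H·P̄·Hᵀ + R = [506]
K = P̄·Hᵀ·S⁻¹ = [57/506; -83/253]
x' − x̄ = [-969/253, 2822/253] = K·y
y = (KᵀK)⁻¹·Kᵀ·(x' − x̄) = [-34]
z = y + H·x̄ = [-34] + [36] = [2]

z = [2]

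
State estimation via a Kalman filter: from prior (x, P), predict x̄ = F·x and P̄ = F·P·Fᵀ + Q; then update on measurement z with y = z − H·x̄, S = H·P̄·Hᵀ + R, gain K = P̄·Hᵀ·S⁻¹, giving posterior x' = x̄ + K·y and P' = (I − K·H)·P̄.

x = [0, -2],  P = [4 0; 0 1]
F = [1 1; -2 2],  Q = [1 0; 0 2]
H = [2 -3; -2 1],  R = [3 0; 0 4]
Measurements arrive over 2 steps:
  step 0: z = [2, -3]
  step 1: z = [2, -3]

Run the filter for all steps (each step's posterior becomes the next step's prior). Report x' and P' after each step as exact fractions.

step 0: x̄ = F·x = [-2, -4]
step 0: P̄ = F·P·Fᵀ + Q = [6 -6; -6 22]
step 0: y = z − H·x̄ = [-6, -3]
step 0: S = H·P̄·Hᵀ + R = [297 -138; -138 74]
step 0: K = P̄·Hᵀ·S⁻¹ = [-44/489 -67/163; -60/163 -37/163]
step 0: x' = x̄ + K·y = [-37/163, -181/163]
step 0: P' = (I − K·H)·P̄ = [212/163 156/163; 156/163 164/163]
step 1: x̄ = F·x = [-218/163, -288/163]
step 1: P̄ = F·P·Fᵀ + Q = [851/163 -96/163; -96/163 582/163]
step 1: y = z − H·x̄ = [-102/163, -637/163]
step 1: S = H·P̄·Hᵀ + R = [10283/163 -5918/163; -5918/163 5022/163]
step 1: K = P̄·Hᵀ·S⁻¹ = [-1984/50977 -20589/50977; -15804/50977 -10767/50977]
step 1: x' = x̄ + K·y = [13525/50977, -38103/50977]
step 1: P' = (I − K·H)·P̄ = [63255/50977 44154/50977; 44154/50977 45240/50977]

step 0: x' = [-37/163, -181/163], P' = [212/163 156/163; 156/163 164/163]
step 1: x' = [13525/50977, -38103/50977], P' = [63255/50977 44154/50977; 44154/50977 45240/50977]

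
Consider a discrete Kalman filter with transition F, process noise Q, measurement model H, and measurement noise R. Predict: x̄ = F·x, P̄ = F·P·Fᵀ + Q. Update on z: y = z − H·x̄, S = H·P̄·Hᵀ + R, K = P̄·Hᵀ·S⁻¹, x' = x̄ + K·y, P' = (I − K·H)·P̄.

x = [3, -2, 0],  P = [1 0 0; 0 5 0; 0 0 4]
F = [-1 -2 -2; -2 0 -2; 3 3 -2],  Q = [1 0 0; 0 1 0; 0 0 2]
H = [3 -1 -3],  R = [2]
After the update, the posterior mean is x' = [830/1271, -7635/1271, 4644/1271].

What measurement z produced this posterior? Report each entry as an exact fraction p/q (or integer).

x̄ = F·x = [1, -6, 3]
P̄ = F·P·Fᵀ + Q = [38 18 -17; 18 21 10; -17 10 72]
S = H·P̄·Hᵀ + R = [1271]
K = P̄·Hᵀ·S⁻¹ = [147/1271; 3/1271; -277/1271]
x' − x̄ = [-441/1271, -9/1271, 831/1271] = K·y
y = (KᵀK)⁻¹·Kᵀ·(x' − x̄) = [-3]
z = y + H·x̄ = [-3] + [0] = [-3]

z = [-3]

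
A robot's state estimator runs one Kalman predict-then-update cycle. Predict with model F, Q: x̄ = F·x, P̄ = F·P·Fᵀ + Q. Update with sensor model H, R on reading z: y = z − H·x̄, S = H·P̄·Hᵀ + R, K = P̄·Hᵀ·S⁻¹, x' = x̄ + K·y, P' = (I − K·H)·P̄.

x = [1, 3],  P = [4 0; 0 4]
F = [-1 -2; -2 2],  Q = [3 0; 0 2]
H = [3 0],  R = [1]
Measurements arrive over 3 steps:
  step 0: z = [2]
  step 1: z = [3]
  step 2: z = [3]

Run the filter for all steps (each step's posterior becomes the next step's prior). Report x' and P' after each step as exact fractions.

step 0: x' = [131/208, 35/26], P' = [23/208 -1/26; -1/26 406/13]
step 1: x' = [7700/7729, -21494/7729], P' = [26599/239599 -25954/239599; -25954/239599 1443750/239599]
step 2: x' = [8406164/8284117, -2124262/487301], P' = [6416580/57988819 -339630/3411107; -339630/3411107 19852318/3411107]

step 0: x̄ = F·x = [-7, 4]
step 0: P̄ = F·P·Fᵀ + Q = [23 -8; -8 34]
step 0: y = z − H·x̄ = [23]
step 0: S = H·P̄·Hᵀ + R = [208]
step 0: K = P̄·Hᵀ·S⁻¹ = [69/208; -3/26]
step 0: x' = x̄ + K·y = [131/208, 35/26]
step 0: P' = (I − K·H)·P̄ = [23/208 -1/26; -1/26 406/13]
step 1: x̄ = F·x = [-691/208, 149/104]
step 1: P̄ = F·P·Fᵀ + Q = [26599/208 -12977/104; -12977/104 6639/52]
step 1: y = z − H·x̄ = [2697/208]
step 1: S = H·P̄·Hᵀ + R = [239599/208]
step 1: K = P̄·Hᵀ·S⁻¹ = [79797/239599; -77862/239599]
step 1: x' = x̄ + K·y = [7700/7729, -21494/7729]
step 1: P' = (I − K·H)·P̄ = [26599/239599 -25954/239599; -25954/239599 1443750/239599]
step 2: x̄ = F·x = [35288/7729, -58388/7729]
step 2: P̄ = F·P·Fᵀ + Q = [6416580/239599 -5773710/239599; -5773710/239599 6568226/239599]
step 2: y = z − H·x̄ = [-82677/7729]
step 2: S = H·P̄·Hᵀ + R = [57988819/239599]
step 2: K = P̄·Hᵀ·S⁻¹ = [19249740/57988819; -1018890/3411107]
step 2: x' = x̄ + K·y = [8406164/8284117, -2124262/487301]
step 2: P' = (I − K·H)·P̄ = [6416580/57988819 -339630/3411107; -339630/3411107 19852318/3411107]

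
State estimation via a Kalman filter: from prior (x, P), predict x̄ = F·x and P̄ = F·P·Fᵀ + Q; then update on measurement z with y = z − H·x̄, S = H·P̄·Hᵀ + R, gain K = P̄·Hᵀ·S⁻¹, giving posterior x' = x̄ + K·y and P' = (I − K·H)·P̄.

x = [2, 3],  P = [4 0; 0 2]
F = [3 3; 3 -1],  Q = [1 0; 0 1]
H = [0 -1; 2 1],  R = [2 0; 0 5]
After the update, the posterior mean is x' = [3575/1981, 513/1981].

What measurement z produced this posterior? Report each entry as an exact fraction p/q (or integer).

x̄ = F·x = [15, 3]
P̄ = F·P·Fᵀ + Q = [55 30; 30 39]
S = H·P̄·Hᵀ + R = [41 -99; -99 384]
K = P̄·Hᵀ·S⁻¹ = [780/1981 2770/5943; -1725/1981 66/1981]
x' − x̄ = [-26140/1981, -5430/1981] = K·y
y = (KᵀK)⁻¹·Kᵀ·(x' − x̄) = [2, -30]
z = y + H·x̄ = [2, -30] + [-3, 33] = [-1, 3]

z = [-1, 3]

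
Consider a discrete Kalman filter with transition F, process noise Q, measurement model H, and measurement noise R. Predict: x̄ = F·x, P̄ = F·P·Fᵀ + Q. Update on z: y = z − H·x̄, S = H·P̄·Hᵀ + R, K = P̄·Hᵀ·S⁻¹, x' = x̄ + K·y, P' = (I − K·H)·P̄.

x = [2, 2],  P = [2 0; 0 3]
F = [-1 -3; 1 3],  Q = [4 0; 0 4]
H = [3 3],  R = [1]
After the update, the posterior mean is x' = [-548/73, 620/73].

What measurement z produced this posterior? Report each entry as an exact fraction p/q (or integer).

x̄ = F·x = [-8, 8]
P̄ = F·P·Fᵀ + Q = [33 -29; -29 33]
S = H·P̄·Hᵀ + R = [73]
K = P̄·Hᵀ·S⁻¹ = [12/73; 12/73]
x' − x̄ = [36/73, 36/73] = K·y
y = (KᵀK)⁻¹·Kᵀ·(x' − x̄) = [3]
z = y + H·x̄ = [3] + [0] = [3]

z = [3]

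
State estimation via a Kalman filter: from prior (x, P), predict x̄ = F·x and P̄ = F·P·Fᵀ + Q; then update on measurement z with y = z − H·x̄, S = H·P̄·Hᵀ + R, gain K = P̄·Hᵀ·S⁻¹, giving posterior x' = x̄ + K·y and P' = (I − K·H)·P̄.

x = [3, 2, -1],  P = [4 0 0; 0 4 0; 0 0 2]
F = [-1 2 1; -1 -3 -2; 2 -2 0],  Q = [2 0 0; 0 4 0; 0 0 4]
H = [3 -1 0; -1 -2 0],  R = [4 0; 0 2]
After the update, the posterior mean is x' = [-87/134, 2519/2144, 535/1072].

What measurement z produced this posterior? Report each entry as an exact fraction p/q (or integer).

x̄ = F·x = [0, -7, 2]
P̄ = F·P·Fᵀ + Q = [24 -24 -24; -24 52 16; -24 16 36]
S = H·P̄·Hᵀ + R = [416 152; 152 138]
K = P̄·Hᵀ·S⁻¹ = [75/268 -9/67; -619/4288 -451/1072; -683/2144 157/536]
x' − x̄ = [-87/134, 17527/2144, -1609/1072] = K·y
y = (KᵀK)⁻¹·Kᵀ·(x' − x̄) = [-10, -16]
z = y + H·x̄ = [-10, -16] + [7, 14] = [-3, -2]

z = [-3, -2]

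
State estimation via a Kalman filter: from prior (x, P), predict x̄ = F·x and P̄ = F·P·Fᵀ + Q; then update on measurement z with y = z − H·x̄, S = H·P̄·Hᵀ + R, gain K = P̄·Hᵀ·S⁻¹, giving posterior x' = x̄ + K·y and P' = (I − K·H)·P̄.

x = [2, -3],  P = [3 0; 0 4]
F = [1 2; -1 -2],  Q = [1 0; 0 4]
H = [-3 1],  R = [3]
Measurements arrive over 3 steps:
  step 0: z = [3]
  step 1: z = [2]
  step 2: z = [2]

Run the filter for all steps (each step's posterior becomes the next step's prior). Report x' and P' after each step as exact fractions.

step 0: x' = [-253/320, 3/4], P' = [159/320 3/4; 3/4 3]
step 1: x' = [-10171/21116, 1/2], P' = [5239/10558 3/4; 3/4 3]
step 2: x' = [-675165/1393336, 1/2], P' = [691389/1393336 3/4; 3/4 3]

step 0: x̄ = F·x = [-4, 4]
step 0: P̄ = F·P·Fᵀ + Q = [20 -19; -19 23]
step 0: y = z − H·x̄ = [-13]
step 0: S = H·P̄·Hᵀ + R = [320]
step 0: K = P̄·Hᵀ·S⁻¹ = [-79/320; 1/4]
step 0: x' = x̄ + K·y = [-253/320, 3/4]
step 0: P' = (I − K·H)·P̄ = [159/320 3/4; 3/4 3]
step 1: x̄ = F·x = [227/320, -227/320]
step 1: P̄ = F·P·Fᵀ + Q = [5279/320 -4959/320; -4959/320 6239/320]
step 1: y = z − H·x̄ = [387/80]
step 1: S = H·P̄·Hᵀ + R = [5279/20]
step 1: K = P̄·Hᵀ·S⁻¹ = [-5199/21116; 1/4]
step 1: x' = x̄ + K·y = [-10171/21116, 1/2]
step 1: P' = (I − K·H)·P̄ = [5239/10558 3/4; 3/4 3]
step 2: x̄ = F·x = [10945/21116, -10945/21116]
step 2: P̄ = F·P·Fᵀ + Q = [174167/10558 -163609/10558; -163609/10558 205841/10558]
step 2: y = z − H·x̄ = [21503/5279]
step 2: S = H·P̄·Hᵀ + R = [1393336/5279]
step 2: K = P̄·Hᵀ·S⁻¹ = [-343055/1393336; 1/4]
step 2: x' = x̄ + K·y = [-675165/1393336, 1/2]
step 2: P' = (I − K·H)·P̄ = [691389/1393336 3/4; 3/4 3]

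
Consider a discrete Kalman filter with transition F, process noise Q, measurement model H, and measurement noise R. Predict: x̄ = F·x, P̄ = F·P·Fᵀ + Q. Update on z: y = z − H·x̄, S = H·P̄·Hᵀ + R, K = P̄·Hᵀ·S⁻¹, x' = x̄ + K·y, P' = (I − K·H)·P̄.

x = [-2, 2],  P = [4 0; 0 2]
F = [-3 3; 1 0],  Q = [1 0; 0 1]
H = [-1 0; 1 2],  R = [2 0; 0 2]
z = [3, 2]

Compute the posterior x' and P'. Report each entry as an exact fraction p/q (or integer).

x̄ = F·x = [12, -2]
P̄ = F·P·Fᵀ + Q = [55 -12; -12 5]
y = z − H·x̄ = [15, -6]
S = H·P̄·Hᵀ + R = [57 -31; -31 29]
K = P̄·Hᵀ·S⁻¹ = [-317/346 31/346; 143/346 129/346]
x' = x̄ + K·y = [-789/346, 679/346]
P' = (I − K·H)·P̄ = [317/173 -143/173; -143/173 136/173]

x' = [-789/346, 679/346]
P' = [317/173 -143/173; -143/173 136/173]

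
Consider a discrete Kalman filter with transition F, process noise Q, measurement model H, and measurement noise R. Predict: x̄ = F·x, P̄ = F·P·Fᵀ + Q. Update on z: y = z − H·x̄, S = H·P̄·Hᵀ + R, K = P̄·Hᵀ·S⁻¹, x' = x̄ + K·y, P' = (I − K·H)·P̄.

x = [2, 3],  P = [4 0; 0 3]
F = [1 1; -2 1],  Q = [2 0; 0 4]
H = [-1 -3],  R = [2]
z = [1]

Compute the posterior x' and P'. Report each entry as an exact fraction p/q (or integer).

x̄ = F·x = [5, -1]
P̄ = F·P·Fᵀ + Q = [9 -5; -5 23]
y = z − H·x̄ = [3]
S = H·P̄·Hᵀ + R = [188]
K = P̄·Hᵀ·S⁻¹ = [3/94; -16/47]
x' = x̄ + K·y = [479/94, -95/47]
P' = (I − K·H)·P̄ = [414/47 -139/47; -139/47 57/47]

x' = [479/94, -95/47]
P' = [414/47 -139/47; -139/47 57/47]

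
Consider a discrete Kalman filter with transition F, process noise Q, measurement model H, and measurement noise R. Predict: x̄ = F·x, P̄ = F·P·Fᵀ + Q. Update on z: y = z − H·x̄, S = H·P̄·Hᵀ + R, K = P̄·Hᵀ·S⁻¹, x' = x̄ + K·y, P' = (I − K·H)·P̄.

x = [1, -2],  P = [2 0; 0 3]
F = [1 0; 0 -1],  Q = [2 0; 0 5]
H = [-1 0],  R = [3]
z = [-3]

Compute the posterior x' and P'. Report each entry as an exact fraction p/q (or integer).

x̄ = F·x = [1, 2]
P̄ = F·P·Fᵀ + Q = [4 0; 0 8]
y = z − H·x̄ = [-2]
S = H·P̄·Hᵀ + R = [7]
K = P̄·Hᵀ·S⁻¹ = [-4/7; 0]
x' = x̄ + K·y = [15/7, 2]
P' = (I − K·H)·P̄ = [12/7 0; 0 8]

x' = [15/7, 2]
P' = [12/7 0; 0 8]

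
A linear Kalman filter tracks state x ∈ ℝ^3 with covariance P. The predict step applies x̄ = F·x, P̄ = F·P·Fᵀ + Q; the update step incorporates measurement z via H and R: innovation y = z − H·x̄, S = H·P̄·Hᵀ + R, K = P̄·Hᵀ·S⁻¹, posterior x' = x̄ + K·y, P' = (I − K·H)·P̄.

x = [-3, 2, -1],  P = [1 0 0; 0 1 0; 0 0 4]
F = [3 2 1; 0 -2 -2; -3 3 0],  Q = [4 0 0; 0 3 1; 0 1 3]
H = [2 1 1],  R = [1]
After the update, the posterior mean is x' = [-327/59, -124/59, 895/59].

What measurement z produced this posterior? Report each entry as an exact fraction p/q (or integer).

z = [2]

x̄ = F·x = [-6, -2, 15]
P̄ = F·P·Fᵀ + Q = [21 -12 -3; -12 23 -5; -3 -5 21]
S = H·P̄·Hᵀ + R = [59]
K = P̄·Hᵀ·S⁻¹ = [27/59; -6/59; 10/59]
x' − x̄ = [27/59, -6/59, 10/59] = K·y
y = (KᵀK)⁻¹·Kᵀ·(x' − x̄) = [1]
z = y + H·x̄ = [1] + [1] = [2]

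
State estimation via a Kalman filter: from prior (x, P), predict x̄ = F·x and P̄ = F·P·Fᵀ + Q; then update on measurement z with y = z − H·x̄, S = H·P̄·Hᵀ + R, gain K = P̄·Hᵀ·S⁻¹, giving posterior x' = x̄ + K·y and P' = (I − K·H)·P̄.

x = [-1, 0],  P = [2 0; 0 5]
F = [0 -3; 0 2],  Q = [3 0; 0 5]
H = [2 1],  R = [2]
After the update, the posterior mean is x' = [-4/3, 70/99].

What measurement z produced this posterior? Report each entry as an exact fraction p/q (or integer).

x̄ = F·x = [0, 0]
P̄ = F·P·Fᵀ + Q = [48 -30; -30 25]
S = H·P̄·Hᵀ + R = [99]
K = P̄·Hᵀ·S⁻¹ = [2/3; -35/99]
x' − x̄ = [-4/3, 70/99] = K·y
y = (KᵀK)⁻¹·Kᵀ·(x' − x̄) = [-2]
z = y + H·x̄ = [-2] + [0] = [-2]

z = [-2]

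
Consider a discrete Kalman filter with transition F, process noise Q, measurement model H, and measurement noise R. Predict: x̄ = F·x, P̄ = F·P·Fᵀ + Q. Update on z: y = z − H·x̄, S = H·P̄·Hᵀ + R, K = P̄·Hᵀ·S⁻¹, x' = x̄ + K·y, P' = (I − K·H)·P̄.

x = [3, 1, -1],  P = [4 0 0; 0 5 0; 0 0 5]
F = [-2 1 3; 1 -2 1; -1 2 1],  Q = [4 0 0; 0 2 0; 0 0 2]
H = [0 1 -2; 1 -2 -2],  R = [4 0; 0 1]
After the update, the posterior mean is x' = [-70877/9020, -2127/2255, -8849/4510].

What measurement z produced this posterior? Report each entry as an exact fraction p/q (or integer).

x̄ = F·x = [-8, 0, -2]
P̄ = F·P·Fᵀ + Q = [70 -3 33; -3 31 -19; 33 -19 31]
S = H·P̄·Hᵀ + R = [235 -45; -45 47]
K = P̄·Hᵀ·S⁻¹ = [-2793/9020 -151/1804; 507/2255 -162/451; -1701/4510 -153/902]
x' − x̄ = [1283/9020, -2127/2255, 171/4510] = K·y
y = (KᵀK)⁻¹·Kᵀ·(x' − x̄) = [-1, 2]
z = y + H·x̄ = [-1, 2] + [4, -4] = [3, -2]

z = [3, -2]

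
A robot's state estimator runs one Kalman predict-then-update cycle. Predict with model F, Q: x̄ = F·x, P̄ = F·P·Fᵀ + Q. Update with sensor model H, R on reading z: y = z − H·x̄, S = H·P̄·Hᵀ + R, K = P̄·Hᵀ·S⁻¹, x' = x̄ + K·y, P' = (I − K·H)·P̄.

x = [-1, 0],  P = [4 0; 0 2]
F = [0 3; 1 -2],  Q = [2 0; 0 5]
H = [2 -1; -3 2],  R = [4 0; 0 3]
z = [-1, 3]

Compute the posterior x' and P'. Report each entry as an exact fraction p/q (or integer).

x̄ = F·x = [0, -1]
P̄ = F·P·Fᵀ + Q = [20 -12; -12 17]
y = z − H·x̄ = [-2, 5]
S = H·P̄·Hᵀ + R = [149 -238; -238 395]
K = P̄·Hᵀ·S⁻¹ = [548/2211 -140/2211; 155/737 224/737]
x' = x̄ + K·y = [-1796/2211, 73/737]
P' = (I − K·H)·P̄ = [3964/2211 1912/737; 1912/737 3204/737]

x' = [-1796/2211, 73/737]
P' = [3964/2211 1912/737; 1912/737 3204/737]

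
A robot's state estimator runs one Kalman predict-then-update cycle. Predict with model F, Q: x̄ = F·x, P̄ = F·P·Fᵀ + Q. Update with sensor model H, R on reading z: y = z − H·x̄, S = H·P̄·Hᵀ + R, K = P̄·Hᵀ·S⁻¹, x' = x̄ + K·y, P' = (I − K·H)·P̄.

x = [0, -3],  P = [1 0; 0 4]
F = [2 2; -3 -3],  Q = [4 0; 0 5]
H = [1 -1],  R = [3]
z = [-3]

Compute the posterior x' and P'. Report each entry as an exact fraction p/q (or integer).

x' = [-174/137, 273/137]
P' = [372/137 210/137; 210/137 450/137]

x̄ = F·x = [-6, 9]
P̄ = F·P·Fᵀ + Q = [24 -30; -30 50]
y = z − H·x̄ = [12]
S = H·P̄·Hᵀ + R = [137]
K = P̄·Hᵀ·S⁻¹ = [54/137; -80/137]
x' = x̄ + K·y = [-174/137, 273/137]
P' = (I − K·H)·P̄ = [372/137 210/137; 210/137 450/137]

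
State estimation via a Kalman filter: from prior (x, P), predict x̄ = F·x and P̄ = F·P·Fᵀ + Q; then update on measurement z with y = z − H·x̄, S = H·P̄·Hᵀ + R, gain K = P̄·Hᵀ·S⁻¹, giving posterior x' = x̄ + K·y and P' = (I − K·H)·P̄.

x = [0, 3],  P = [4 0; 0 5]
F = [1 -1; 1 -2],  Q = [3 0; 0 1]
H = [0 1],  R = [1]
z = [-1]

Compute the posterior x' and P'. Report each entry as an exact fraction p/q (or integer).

x̄ = F·x = [-3, -6]
P̄ = F·P·Fᵀ + Q = [12 14; 14 25]
y = z − H·x̄ = [5]
S = H·P̄·Hᵀ + R = [26]
K = P̄·Hᵀ·S⁻¹ = [7/13; 25/26]
x' = x̄ + K·y = [-4/13, -31/26]
P' = (I − K·H)·P̄ = [58/13 7/13; 7/13 25/26]

x' = [-4/13, -31/26]
P' = [58/13 7/13; 7/13 25/26]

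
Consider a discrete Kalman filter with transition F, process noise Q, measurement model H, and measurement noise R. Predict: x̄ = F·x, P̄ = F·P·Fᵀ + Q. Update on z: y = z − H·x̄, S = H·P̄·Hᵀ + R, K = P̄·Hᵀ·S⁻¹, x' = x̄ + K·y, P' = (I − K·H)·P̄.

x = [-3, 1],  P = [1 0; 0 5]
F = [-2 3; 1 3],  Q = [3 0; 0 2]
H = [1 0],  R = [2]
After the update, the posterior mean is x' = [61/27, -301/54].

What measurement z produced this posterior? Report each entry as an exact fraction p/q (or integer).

z = [2]

x̄ = F·x = [9, 0]
P̄ = F·P·Fᵀ + Q = [52 43; 43 48]
S = H·P̄·Hᵀ + R = [54]
K = P̄·Hᵀ·S⁻¹ = [26/27; 43/54]
x' − x̄ = [-182/27, -301/54] = K·y
y = (KᵀK)⁻¹·Kᵀ·(x' − x̄) = [-7]
z = y + H·x̄ = [-7] + [9] = [2]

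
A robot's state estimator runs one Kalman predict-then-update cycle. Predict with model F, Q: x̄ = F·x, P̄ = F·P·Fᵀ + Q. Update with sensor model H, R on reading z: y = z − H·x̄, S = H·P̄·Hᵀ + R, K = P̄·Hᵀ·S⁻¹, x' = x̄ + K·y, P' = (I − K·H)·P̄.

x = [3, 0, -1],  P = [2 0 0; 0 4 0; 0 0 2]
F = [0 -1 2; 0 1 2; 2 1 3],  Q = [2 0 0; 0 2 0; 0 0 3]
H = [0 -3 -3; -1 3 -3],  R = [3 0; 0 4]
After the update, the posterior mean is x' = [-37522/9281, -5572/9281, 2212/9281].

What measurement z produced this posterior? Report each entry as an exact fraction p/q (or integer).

x̄ = F·x = [-2, -2, 3]
P̄ = F·P·Fᵀ + Q = [14 4 8; 4 14 16; 8 16 33]
S = H·P̄·Hᵀ + R = [714 207; 207 177]
K = P̄·Hᵀ·S⁻¹ = [-110/9281 -3704/27843; -1540/9281 3830/27843; -1534/9281 -3899/27843]
x' − x̄ = [-18960/9281, 12990/9281, -25631/9281] = K·y
y = (KᵀK)⁻¹·Kᵀ·(x' − x̄) = [4, 15]
z = y + H·x̄ = [4, 15] + [-3, -13] = [1, 2]

z = [1, 2]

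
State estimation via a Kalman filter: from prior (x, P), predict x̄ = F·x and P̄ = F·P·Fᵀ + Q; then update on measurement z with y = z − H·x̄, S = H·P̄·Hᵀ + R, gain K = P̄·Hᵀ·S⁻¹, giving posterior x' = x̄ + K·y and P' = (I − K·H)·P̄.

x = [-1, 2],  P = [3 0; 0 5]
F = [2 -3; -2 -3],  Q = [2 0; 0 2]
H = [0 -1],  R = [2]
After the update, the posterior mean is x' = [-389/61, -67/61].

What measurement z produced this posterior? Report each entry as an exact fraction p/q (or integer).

x̄ = F·x = [-8, -4]
P̄ = F·P·Fᵀ + Q = [59 33; 33 59]
S = H·P̄·Hᵀ + R = [61]
K = P̄·Hᵀ·S⁻¹ = [-33/61; -59/61]
x' − x̄ = [99/61, 177/61] = K·y
y = (KᵀK)⁻¹·Kᵀ·(x' − x̄) = [-3]
z = y + H·x̄ = [-3] + [4] = [1]

z = [1]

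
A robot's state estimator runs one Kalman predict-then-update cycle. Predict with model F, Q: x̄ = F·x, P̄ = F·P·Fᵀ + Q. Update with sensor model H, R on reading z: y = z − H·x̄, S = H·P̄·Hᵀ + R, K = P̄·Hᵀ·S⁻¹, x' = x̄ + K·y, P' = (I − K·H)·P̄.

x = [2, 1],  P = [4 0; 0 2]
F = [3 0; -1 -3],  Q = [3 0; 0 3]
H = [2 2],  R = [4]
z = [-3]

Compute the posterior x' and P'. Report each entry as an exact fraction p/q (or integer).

x̄ = F·x = [6, -5]
P̄ = F·P·Fᵀ + Q = [39 -12; -12 25]
y = z − H·x̄ = [-5]
S = H·P̄·Hᵀ + R = [164]
K = P̄·Hᵀ·S⁻¹ = [27/82; 13/82]
x' = x̄ + K·y = [357/82, -475/82]
P' = (I − K·H)·P̄ = [870/41 -843/41; -843/41 856/41]

x' = [357/82, -475/82]
P' = [870/41 -843/41; -843/41 856/41]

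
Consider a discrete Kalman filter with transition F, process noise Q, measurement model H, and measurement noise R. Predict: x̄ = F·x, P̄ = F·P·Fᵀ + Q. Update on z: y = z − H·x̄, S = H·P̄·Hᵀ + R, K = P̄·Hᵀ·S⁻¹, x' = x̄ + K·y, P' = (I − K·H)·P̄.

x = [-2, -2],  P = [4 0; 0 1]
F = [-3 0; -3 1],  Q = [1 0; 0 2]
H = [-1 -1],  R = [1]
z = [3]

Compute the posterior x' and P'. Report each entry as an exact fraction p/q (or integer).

x̄ = F·x = [6, 4]
P̄ = F·P·Fᵀ + Q = [37 36; 36 39]
y = z − H·x̄ = [13]
S = H·P̄·Hᵀ + R = [149]
K = P̄·Hᵀ·S⁻¹ = [-73/149; -75/149]
x' = x̄ + K·y = [-55/149, -379/149]
P' = (I − K·H)·P̄ = [184/149 -111/149; -111/149 186/149]

x' = [-55/149, -379/149]
P' = [184/149 -111/149; -111/149 186/149]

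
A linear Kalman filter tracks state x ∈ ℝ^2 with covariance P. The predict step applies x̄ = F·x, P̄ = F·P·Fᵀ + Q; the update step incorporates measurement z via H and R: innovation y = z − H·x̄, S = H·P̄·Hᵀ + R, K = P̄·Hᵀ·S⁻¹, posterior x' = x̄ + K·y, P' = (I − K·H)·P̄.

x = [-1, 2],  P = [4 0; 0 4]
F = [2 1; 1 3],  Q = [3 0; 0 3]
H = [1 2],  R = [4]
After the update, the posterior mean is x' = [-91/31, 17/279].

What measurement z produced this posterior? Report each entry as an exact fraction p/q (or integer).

x̄ = F·x = [0, 5]
P̄ = F·P·Fᵀ + Q = [23 20; 20 43]
S = H·P̄·Hᵀ + R = [279]
K = P̄·Hᵀ·S⁻¹ = [7/31; 106/279]
x' − x̄ = [-91/31, -1378/279] = K·y
y = (KᵀK)⁻¹·Kᵀ·(x' − x̄) = [-13]
z = y + H·x̄ = [-13] + [10] = [-3]

z = [-3]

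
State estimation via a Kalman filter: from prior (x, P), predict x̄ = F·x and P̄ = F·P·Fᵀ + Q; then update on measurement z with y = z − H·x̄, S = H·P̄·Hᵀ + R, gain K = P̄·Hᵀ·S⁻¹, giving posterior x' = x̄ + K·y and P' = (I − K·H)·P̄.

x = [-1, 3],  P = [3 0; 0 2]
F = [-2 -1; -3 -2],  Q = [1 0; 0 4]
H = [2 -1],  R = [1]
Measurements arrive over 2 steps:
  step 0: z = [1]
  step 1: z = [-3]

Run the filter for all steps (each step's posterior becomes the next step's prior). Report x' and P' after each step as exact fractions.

step 0: x̄ = F·x = [-1, -3]
step 0: P̄ = F·P·Fᵀ + Q = [15 22; 22 39]
step 0: y = z − H·x̄ = [0]
step 0: S = H·P̄·Hᵀ + R = [12]
step 0: K = P̄·Hᵀ·S⁻¹ = [2/3; 5/12]
step 0: x' = x̄ + K·y = [-1, -3]
step 0: P' = (I − K·H)·P̄ = [29/3 56/3; 56/3 443/12]
step 1: x̄ = F·x = [5, 9]
step 1: P̄ = F·P·Fᵀ + Q = [605/4 525/2; 525/2 1388/3]
step 1: y = z − H·x̄ = [-4]
step 1: S = H·P̄·Hᵀ + R = [56/3]
step 1: K = P̄·Hᵀ·S⁻¹ = [15/7; 187/56]
step 1: x' = x̄ + K·y = [-25/7, -61/14]
step 1: P' = (I − K·H)·P̄ = [1835/28 1805/14; 1805/14 14253/56]

step 0: x' = [-1, -3], P' = [29/3 56/3; 56/3 443/12]
step 1: x' = [-25/7, -61/14], P' = [1835/28 1805/14; 1805/14 14253/56]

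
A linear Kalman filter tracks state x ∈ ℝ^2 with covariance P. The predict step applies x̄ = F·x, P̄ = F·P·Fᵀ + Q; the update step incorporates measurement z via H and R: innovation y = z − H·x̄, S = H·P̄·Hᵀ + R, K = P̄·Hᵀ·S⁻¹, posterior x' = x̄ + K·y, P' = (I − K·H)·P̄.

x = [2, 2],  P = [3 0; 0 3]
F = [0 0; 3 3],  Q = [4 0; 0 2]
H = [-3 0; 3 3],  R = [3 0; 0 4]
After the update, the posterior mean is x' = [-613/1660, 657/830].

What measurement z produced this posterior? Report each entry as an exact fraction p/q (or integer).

x̄ = F·x = [0, 12]
P̄ = F·P·Fᵀ + Q = [4 0; 0 56]
S = H·P̄·Hᵀ + R = [39 -36; -36 544]
K = P̄·Hᵀ·S⁻¹ = [-127/415 3/1660; 126/415 273/830]
x' − x̄ = [-613/1660, -9303/830] = K·y
y = (KᵀK)⁻¹·Kᵀ·(x' − x̄) = [1, -35]
z = y + H·x̄ = [1, -35] + [0, 36] = [1, 1]

z = [1, 1]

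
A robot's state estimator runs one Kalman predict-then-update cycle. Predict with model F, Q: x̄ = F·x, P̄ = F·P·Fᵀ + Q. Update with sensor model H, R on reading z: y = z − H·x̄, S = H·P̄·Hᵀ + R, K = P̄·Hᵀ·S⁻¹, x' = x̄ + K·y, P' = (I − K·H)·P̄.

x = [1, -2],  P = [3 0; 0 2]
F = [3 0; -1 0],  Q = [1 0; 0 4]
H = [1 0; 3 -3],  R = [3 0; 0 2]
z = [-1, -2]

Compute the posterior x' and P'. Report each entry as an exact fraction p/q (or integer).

x̄ = F·x = [3, -1]
P̄ = F·P·Fᵀ + Q = [28 -9; -9 7]
y = z − H·x̄ = [-4, -14]
S = H·P̄·Hᵀ + R = [31 111; 111 479]
K = P̄·Hᵀ·S⁻¹ = [1091/2528 333/2528; 1017/2528 -489/2528]
x' = x̄ + K·y = [-721/1264, 125/1264]
P' = (I − K·H)·P̄ = [3273/2528 3051/2528; 3051/2528 3377/2528]

x' = [-721/1264, 125/1264]
P' = [3273/2528 3051/2528; 3051/2528 3377/2528]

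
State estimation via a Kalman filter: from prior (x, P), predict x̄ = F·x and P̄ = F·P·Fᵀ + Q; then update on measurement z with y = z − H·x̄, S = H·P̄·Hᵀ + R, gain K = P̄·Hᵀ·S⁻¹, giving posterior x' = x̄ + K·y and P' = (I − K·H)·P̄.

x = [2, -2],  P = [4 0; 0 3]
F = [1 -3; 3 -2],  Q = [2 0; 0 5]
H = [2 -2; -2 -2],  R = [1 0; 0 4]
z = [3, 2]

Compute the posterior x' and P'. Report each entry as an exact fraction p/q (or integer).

x̄ = F·x = [8, 10]
P̄ = F·P·Fᵀ + Q = [33 30; 30 53]
y = z − H·x̄ = [7, 38]
S = H·P̄·Hᵀ + R = [105 80; 80 588]
K = P̄·Hᵀ·S⁻¹ = [3402/13835 -1371/5534; -3442/13835 -1375/5534]
x' = x̄ + K·y = [4249/13835, -16369/13835]
P' = (I − K·H)·P̄ = [4278/13835 2577/13835; 2577/13835 4298/13835]

x' = [4249/13835, -16369/13835]
P' = [4278/13835 2577/13835; 2577/13835 4298/13835]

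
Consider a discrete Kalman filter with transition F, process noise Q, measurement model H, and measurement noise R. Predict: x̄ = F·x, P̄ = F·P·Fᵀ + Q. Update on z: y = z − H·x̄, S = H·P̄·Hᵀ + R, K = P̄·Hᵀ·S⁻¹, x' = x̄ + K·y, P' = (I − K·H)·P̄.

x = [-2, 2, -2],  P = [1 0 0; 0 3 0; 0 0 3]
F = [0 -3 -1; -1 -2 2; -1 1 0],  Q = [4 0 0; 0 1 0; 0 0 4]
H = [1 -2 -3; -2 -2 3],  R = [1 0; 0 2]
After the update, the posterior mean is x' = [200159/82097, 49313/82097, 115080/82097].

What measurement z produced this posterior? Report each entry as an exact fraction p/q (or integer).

x̄ = F·x = [-4, -6, 4]
P̄ = F·P·Fᵀ + Q = [34 12 -9; 12 26 -5; -9 -5 8]
S = H·P̄·Hᵀ + R = [157 -93; -93 578]
K = P̄·Hᵀ·S⁻¹ = [10319/82097 -15242/82097; -22913/82097 -16612/82097; -8458/82097 6025/82097]
x' − x̄ = [528547/82097, 541895/82097, -213308/82097] = K·y
y = (KᵀK)⁻¹·Kᵀ·(x' − x̄) = [1, -34]
z = y + H·x̄ = [1, -34] + [-4, 32] = [-3, -2]

z = [-3, -2]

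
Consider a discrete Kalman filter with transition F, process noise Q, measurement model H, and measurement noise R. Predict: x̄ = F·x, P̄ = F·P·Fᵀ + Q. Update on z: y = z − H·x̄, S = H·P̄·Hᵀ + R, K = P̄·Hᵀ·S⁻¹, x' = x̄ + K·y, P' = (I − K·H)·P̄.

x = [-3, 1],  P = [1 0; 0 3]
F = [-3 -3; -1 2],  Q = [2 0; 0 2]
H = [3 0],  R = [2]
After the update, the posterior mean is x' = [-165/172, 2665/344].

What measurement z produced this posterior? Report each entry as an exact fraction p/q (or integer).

x̄ = F·x = [6, 5]
P̄ = F·P·Fᵀ + Q = [38 -15; -15 15]
S = H·P̄·Hᵀ + R = [344]
K = P̄·Hᵀ·S⁻¹ = [57/172; -45/344]
x' − x̄ = [-1197/172, 945/344] = K·y
y = (KᵀK)⁻¹·Kᵀ·(x' − x̄) = [-21]
z = y + H·x̄ = [-21] + [18] = [-3]

z = [-3]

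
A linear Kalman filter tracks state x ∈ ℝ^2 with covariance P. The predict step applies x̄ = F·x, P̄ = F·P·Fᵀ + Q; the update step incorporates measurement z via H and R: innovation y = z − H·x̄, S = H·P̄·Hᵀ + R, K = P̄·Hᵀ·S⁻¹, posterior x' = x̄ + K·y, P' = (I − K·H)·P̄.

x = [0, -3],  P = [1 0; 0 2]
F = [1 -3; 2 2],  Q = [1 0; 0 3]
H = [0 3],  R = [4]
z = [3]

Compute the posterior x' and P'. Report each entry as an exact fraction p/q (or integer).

x' = [621/139, 111/139]
P' = [1880/139 -40/139; -40/139 60/139]

x̄ = F·x = [9, -6]
P̄ = F·P·Fᵀ + Q = [20 -10; -10 15]
y = z − H·x̄ = [21]
S = H·P̄·Hᵀ + R = [139]
K = P̄·Hᵀ·S⁻¹ = [-30/139; 45/139]
x' = x̄ + K·y = [621/139, 111/139]
P' = (I − K·H)·P̄ = [1880/139 -40/139; -40/139 60/139]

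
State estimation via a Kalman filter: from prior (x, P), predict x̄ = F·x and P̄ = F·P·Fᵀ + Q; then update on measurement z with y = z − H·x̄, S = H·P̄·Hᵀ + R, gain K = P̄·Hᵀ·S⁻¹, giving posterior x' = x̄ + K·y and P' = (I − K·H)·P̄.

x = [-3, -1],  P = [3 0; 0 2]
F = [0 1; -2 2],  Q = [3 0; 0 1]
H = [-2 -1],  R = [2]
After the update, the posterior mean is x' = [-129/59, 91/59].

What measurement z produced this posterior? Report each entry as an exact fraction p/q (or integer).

x̄ = F·x = [-1, 4]
P̄ = F·P·Fᵀ + Q = [5 4; 4 21]
S = H·P̄·Hᵀ + R = [59]
K = P̄·Hᵀ·S⁻¹ = [-14/59; -29/59]
x' − x̄ = [-70/59, -145/59] = K·y
y = (KᵀK)⁻¹·Kᵀ·(x' − x̄) = [5]
z = y + H·x̄ = [5] + [-2] = [3]

z = [3]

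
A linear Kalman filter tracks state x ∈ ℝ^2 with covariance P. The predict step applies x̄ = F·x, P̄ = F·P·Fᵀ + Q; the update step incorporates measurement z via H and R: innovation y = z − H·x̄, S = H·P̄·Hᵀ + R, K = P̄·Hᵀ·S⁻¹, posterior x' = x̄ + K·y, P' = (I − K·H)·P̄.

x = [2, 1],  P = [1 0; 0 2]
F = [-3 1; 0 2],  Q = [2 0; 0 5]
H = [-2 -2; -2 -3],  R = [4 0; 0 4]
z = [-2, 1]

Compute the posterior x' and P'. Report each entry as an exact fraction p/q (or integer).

x' = [-787/510, 334/255]
P' = [2041/510 -757/255; -757/255 638/255]

x̄ = F·x = [-5, 2]
P̄ = F·P·Fᵀ + Q = [13 4; 4 13]
y = z − H·x̄ = [-8, -3]
S = H·P̄·Hᵀ + R = [140 170; 170 221]
K = P̄·Hᵀ·S⁻¹ = [-31/60 23/102; 7/30 -20/51]
x' = x̄ + K·y = [-787/510, 334/255]
P' = (I − K·H)·P̄ = [2041/510 -757/255; -757/255 638/255]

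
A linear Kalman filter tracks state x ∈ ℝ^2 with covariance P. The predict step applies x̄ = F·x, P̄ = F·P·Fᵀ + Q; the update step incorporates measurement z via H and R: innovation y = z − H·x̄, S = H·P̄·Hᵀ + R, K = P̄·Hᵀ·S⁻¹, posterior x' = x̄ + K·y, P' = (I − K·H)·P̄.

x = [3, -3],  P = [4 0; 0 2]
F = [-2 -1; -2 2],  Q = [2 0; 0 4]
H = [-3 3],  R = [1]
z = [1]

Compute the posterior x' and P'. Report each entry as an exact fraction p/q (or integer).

x̄ = F·x = [-3, -12]
P̄ = F·P·Fᵀ + Q = [20 12; 12 28]
y = z − H·x̄ = [28]
S = H·P̄·Hᵀ + R = [217]
K = P̄·Hᵀ·S⁻¹ = [-24/217; 48/217]
x' = x̄ + K·y = [-189/31, -180/31]
P' = (I − K·H)·P̄ = [3764/217 3756/217; 3756/217 3772/217]

x' = [-189/31, -180/31]
P' = [3764/217 3756/217; 3756/217 3772/217]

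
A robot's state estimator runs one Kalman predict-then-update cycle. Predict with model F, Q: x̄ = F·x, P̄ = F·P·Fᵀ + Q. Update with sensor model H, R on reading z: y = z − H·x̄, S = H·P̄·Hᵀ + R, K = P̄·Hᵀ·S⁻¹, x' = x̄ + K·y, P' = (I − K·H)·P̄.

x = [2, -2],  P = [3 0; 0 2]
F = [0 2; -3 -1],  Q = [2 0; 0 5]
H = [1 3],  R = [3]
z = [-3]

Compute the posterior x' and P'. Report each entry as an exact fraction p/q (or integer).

x' = [-1206/295, 94/295]
P' = [2946/295 -984/295; -984/295 426/295]

x̄ = F·x = [-4, -4]
P̄ = F·P·Fᵀ + Q = [10 -4; -4 34]
y = z − H·x̄ = [13]
S = H·P̄·Hᵀ + R = [295]
K = P̄·Hᵀ·S⁻¹ = [-2/295; 98/295]
x' = x̄ + K·y = [-1206/295, 94/295]
P' = (I − K·H)·P̄ = [2946/295 -984/295; -984/295 426/295]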